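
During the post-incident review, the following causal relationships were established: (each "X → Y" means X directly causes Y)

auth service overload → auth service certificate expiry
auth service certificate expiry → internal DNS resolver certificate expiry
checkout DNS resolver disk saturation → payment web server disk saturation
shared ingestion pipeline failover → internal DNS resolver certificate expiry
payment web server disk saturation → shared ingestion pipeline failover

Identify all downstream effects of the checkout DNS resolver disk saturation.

Direct effects: the payment web server disk saturation.
2 steps out: the shared ingestion pipeline failover.
3 steps out: the internal DNS resolver certificate expiry.
Not reachable from it: the auth service overload, the auth service certificate expiry.

the internal DNS resolver certificate expiry, the payment web server disk saturation, the shared ingestion pipeline failover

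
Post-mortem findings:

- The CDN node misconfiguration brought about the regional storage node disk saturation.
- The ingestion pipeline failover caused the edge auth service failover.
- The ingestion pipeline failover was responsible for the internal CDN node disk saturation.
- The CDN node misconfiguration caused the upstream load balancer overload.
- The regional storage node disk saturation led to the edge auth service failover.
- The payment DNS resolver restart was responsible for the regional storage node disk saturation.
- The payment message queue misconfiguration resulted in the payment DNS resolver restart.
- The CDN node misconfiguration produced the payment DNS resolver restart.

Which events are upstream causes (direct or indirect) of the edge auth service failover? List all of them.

the CDN node misconfiguration, the ingestion pipeline failover, the payment DNS resolver restart, the payment message queue misconfiguration, the regional storage node disk saturation

Immediate causes of the edge auth service failover: the ingestion pipeline failover, the regional storage node disk saturation.
Further upstream: the payment message queue misconfiguration, the CDN node misconfiguration, the payment DNS resolver restart.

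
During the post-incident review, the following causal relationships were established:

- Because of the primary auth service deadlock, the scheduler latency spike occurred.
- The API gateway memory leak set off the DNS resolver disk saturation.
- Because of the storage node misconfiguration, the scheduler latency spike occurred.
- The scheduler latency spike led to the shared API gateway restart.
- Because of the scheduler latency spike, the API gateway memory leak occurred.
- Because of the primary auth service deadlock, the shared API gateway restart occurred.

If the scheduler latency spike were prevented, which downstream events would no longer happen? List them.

the API gateway memory leak, the DNS resolver disk saturation

Downstream of the scheduler latency spike: the API gateway memory leak, the DNS resolver disk saturation, the shared API gateway restart.
Of those, still caused via another path: the shared API gateway restart.
The remainder have no surviving cause.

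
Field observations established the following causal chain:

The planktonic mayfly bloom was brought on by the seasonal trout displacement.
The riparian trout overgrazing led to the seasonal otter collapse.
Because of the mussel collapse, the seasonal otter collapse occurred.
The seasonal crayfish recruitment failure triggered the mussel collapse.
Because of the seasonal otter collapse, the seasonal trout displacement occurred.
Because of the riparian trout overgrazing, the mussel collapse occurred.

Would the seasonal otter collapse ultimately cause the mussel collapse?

The seasonal otter collapse leads to the seasonal trout displacement, the planktonic mayfly bloom; the mussel collapse is not among them.

No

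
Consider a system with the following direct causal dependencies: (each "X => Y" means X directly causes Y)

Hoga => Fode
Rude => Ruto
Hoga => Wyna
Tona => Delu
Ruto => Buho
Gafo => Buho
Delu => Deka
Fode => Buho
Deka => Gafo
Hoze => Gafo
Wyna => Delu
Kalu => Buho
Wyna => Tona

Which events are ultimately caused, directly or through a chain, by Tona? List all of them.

Buho, Deka, Delu, Gafo

Direct effects: Delu.
2 steps out: Deka.
3 steps out: Gafo.
4 steps out: Buho.
Not reachable from it: Hoga, Wyna, Fode, Hoze, Rude, Ruto, Kalu.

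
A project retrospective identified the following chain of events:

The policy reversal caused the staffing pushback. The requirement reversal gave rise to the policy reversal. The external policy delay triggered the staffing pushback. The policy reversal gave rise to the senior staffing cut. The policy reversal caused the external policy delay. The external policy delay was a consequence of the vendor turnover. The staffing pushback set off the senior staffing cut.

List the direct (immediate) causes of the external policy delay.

the policy reversal, the vendor turnover

Upstream contributors include the requirement reversal, but only the policy reversal, the vendor turnover feed directly into the external policy delay.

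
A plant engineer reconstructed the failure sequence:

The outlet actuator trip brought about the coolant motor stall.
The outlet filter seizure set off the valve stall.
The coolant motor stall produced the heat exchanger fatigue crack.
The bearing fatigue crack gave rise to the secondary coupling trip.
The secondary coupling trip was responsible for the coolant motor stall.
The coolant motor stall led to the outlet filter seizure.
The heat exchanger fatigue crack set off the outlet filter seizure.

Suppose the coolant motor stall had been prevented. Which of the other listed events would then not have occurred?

the heat exchanger fatigue crack, the outlet filter seizure, the valve stall

Downstream of the coolant motor stall: the heat exchanger fatigue crack, the outlet filter seizure, the valve stall.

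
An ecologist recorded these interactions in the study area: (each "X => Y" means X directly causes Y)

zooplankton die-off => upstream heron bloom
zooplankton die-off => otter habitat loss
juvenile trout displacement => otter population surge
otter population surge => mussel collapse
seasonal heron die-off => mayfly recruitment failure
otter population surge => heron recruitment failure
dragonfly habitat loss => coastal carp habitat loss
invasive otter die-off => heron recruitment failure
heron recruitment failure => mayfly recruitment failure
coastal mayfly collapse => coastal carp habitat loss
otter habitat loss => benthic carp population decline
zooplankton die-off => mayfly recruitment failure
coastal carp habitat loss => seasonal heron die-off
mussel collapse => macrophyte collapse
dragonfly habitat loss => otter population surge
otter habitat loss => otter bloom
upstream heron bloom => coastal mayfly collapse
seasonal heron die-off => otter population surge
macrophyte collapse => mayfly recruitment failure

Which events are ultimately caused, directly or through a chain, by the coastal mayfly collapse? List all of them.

Direct effects: the coastal carp habitat loss.
2 steps out: the seasonal heron die-off.
3 steps out: the otter population surge, the mayfly recruitment failure.
4 steps out: the mussel collapse, the heron recruitment failure.
5 steps out: the macrophyte collapse.
Not reachable from it: the zooplankton die-off, the otter habitat loss, the benthic carp population decline, the dragonfly habitat loss, the upstream heron bloom, the juvenile trout displacement, the invasive otter die-off, the otter bloom.

the coastal carp habitat loss, the heron recruitment failure, the macrophyte collapse, the mayfly recruitment failure, the mussel collapse, the otter population surge, the seasonal heron die-off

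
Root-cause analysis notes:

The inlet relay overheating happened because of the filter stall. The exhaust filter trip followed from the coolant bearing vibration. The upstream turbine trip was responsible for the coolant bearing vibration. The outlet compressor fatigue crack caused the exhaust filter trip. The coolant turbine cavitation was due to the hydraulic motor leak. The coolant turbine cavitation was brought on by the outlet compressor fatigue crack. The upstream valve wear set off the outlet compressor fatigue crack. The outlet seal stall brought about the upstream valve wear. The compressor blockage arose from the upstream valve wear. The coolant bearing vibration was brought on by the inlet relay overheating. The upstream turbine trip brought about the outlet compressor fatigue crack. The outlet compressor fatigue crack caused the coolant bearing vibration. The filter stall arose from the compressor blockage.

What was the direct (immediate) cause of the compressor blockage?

the upstream valve wear

Upstream contributors include the outlet seal stall, but only the upstream valve wear feeds directly into the compressor blockage.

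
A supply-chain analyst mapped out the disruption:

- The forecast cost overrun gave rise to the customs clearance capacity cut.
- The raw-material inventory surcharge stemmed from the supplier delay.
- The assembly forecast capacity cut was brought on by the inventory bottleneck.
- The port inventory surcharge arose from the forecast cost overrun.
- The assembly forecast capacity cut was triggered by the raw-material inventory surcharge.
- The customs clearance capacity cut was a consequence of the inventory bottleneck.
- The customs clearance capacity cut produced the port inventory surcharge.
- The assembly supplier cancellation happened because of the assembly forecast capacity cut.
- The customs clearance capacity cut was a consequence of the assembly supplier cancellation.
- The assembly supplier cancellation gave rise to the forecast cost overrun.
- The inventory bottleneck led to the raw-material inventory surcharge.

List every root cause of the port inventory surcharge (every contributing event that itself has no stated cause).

Tracing upstream from the port inventory surcharge: the port inventory surcharge ← the customs clearance capacity cut ← the inventory bottleneck.
A separate upstream branch: the port inventory surcharge ← the forecast cost overrun ← the assembly supplier cancellation ← the assembly forecast capacity cut ← the raw-material inventory surcharge ← the supplier delay.
Each of those chain origins has no stated cause.

the inventory bottleneck, the supplier delay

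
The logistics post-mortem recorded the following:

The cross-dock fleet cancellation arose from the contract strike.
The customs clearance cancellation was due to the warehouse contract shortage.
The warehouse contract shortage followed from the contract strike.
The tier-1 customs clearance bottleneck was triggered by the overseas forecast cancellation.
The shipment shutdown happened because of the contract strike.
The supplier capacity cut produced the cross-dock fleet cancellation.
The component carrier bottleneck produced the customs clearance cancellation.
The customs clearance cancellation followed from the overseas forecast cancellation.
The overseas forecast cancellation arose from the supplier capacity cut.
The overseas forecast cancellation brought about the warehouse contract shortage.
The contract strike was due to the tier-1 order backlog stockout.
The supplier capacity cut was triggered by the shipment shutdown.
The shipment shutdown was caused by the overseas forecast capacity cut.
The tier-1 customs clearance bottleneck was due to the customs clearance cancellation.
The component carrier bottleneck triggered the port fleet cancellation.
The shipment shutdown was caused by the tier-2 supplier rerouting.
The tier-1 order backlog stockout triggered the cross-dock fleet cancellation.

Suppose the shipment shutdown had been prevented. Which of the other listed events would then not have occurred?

Downstream of the shipment shutdown: the supplier capacity cut, the overseas forecast cancellation, the warehouse contract shortage, the cross-dock fleet cancellation, the customs clearance cancellation, the tier-1 customs clearance bottleneck.
Of those, still caused via another path: the warehouse contract shortage, the cross-dock fleet cancellation, the customs clearance cancellation, the tier-1 customs clearance bottleneck.
The remainder have no surviving cause.

the overseas forecast cancellation, the supplier capacity cut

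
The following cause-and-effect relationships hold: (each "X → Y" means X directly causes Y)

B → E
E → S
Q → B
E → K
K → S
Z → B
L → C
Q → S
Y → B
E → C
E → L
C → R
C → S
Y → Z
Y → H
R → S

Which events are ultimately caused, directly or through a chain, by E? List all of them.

Direct effects: L, C, K, S.
2 steps out: R.
Not reachable from it: Y, Q, Z, H, B.

C, K, L, R, S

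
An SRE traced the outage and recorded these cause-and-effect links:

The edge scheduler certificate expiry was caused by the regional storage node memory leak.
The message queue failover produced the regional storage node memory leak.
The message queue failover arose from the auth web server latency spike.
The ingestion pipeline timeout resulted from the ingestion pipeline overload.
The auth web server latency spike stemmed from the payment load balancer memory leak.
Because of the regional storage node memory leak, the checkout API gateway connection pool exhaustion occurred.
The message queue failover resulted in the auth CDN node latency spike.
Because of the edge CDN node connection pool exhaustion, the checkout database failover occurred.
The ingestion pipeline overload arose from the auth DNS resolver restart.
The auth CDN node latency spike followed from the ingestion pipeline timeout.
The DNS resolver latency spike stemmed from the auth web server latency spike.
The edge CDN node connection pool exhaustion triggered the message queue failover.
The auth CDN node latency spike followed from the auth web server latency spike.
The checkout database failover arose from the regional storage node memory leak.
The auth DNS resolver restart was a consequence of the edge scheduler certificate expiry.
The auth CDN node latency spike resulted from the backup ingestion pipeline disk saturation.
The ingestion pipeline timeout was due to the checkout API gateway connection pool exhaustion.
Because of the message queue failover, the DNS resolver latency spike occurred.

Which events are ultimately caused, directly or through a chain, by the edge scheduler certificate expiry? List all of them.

the auth CDN node latency spike, the auth DNS resolver restart, the ingestion pipeline overload, the ingestion pipeline timeout

Direct effects: the auth DNS resolver restart.
2 steps out: the ingestion pipeline overload.
3 steps out: the ingestion pipeline timeout.
4 steps out: the auth CDN node latency spike.
Not reachable from it: the payment load balancer memory leak, the auth web server latency spike, the edge CDN node connection pool exhaustion, the message queue failover, the regional storage node memory leak, the DNS resolver latency spike, the checkout API gateway connection pool exhaustion, the checkout database failover, the backup ingestion pipeline disk saturation.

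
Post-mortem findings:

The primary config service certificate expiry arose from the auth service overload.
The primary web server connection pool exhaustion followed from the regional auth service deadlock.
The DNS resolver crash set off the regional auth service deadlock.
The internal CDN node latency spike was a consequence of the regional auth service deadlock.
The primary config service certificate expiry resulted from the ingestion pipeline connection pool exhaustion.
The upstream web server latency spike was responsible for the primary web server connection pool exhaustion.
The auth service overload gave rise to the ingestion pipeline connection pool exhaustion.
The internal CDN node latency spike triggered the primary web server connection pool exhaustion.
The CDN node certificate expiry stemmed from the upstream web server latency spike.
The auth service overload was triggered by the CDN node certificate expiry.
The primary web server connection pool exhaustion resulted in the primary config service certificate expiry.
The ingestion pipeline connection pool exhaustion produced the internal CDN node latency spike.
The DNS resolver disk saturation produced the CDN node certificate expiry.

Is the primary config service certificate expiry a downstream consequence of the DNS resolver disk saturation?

There is a causal chain: the DNS resolver disk saturation → the CDN node certificate expiry → the auth service overload → the primary config service certificate expiry.

Yes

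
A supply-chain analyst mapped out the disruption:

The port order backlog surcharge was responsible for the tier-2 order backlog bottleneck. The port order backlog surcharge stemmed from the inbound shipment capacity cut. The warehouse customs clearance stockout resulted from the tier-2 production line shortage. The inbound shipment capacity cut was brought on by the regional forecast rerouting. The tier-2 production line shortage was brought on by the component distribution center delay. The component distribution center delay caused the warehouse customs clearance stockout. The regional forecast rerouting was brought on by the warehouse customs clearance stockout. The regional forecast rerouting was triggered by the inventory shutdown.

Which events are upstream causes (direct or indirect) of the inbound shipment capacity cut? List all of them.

the component distribution center delay, the inventory shutdown, the regional forecast rerouting, the tier-2 production line shortage, the warehouse customs clearance stockout

Immediate cause of the inbound shipment capacity cut: the regional forecast rerouting.
Further upstream: the inventory shutdown, the component distribution center delay, the tier-2 production line shortage, the warehouse customs clearance stockout.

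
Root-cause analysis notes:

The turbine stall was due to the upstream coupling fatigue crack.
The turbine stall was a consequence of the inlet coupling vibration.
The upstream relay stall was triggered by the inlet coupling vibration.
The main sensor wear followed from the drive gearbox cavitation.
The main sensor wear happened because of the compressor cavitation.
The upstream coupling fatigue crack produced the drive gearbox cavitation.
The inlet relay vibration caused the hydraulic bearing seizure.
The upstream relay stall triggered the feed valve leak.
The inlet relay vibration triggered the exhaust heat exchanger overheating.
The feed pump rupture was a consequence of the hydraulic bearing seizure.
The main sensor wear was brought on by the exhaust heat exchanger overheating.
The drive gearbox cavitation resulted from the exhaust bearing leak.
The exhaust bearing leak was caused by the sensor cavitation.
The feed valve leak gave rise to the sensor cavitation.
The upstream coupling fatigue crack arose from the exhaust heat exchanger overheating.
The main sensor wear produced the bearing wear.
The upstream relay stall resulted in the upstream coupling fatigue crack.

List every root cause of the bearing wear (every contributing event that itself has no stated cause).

Tracing upstream from the bearing wear: the bearing wear ← the main sensor wear ← the exhaust heat exchanger overheating ← the inlet relay vibration.
A separate upstream branch: the bearing wear ← the main sensor wear ← the drive gearbox cavitation ← the upstream coupling fatigue crack ← the upstream relay stall ← the inlet coupling vibration.
A separate upstream branch: the bearing wear ← the main sensor wear ← the compressor cavitation.
Each of those chain origins has no stated cause.

the compressor cavitation, the inlet coupling vibration, the inlet relay vibration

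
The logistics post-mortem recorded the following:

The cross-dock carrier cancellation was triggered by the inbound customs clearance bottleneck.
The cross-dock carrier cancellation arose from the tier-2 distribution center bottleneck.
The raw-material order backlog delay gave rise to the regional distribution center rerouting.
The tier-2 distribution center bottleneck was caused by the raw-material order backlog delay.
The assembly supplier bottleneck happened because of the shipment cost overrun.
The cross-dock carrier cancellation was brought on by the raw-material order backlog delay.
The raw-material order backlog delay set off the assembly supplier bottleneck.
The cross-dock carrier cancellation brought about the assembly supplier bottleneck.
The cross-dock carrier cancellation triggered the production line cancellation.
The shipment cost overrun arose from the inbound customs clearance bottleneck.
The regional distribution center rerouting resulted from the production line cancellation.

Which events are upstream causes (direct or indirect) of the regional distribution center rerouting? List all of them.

the cross-dock carrier cancellation, the inbound customs clearance bottleneck, the production line cancellation, the raw-material order backlog delay, the tier-2 distribution center bottleneck

Immediate causes of the regional distribution center rerouting: the raw-material order backlog delay, the production line cancellation.
Further upstream: the inbound customs clearance bottleneck, the tier-2 distribution center bottleneck, the cross-dock carrier cancellation.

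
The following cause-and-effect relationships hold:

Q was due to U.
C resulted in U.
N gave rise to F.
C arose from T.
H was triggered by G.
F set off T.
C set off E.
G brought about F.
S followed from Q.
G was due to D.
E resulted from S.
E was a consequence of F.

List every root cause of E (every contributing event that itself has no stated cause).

Tracing upstream from E: E ← F ← G ← D.
A separate upstream branch: E ← F ← N.
Each of those chain origins has no stated cause.

D, N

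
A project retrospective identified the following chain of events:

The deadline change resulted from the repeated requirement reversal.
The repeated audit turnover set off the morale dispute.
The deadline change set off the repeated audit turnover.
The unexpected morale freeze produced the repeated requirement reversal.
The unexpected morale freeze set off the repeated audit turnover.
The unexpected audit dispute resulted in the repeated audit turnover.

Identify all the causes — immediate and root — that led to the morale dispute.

the deadline change, the repeated audit turnover, the repeated requirement reversal, the unexpected audit dispute, the unexpected morale freeze

Immediate cause of the morale dispute: the repeated audit turnover.
Further upstream: the unexpected morale freeze, the repeated requirement reversal, the deadline change, the unexpected audit dispute.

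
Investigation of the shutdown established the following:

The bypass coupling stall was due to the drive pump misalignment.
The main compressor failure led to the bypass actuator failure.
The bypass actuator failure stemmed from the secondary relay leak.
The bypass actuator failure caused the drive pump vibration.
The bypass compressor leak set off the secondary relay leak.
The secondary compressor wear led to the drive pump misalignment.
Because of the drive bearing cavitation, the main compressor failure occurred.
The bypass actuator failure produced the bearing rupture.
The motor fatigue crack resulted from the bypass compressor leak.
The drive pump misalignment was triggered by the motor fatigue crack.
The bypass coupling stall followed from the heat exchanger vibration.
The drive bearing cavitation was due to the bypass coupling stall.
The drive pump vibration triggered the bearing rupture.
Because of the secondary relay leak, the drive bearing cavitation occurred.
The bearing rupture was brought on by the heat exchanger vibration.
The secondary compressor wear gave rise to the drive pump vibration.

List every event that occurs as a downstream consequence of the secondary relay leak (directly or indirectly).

the bearing rupture, the bypass actuator failure, the drive bearing cavitation, the drive pump vibration, the main compressor failure

Direct effects: the drive bearing cavitation, the bypass actuator failure.
2 steps out: the main compressor failure, the drive pump vibration, the bearing rupture.
Not reachable from it: the heat exchanger vibration, the secondary compressor wear, the bypass compressor leak, the motor fatigue crack, the drive pump misalignment, the bypass coupling stall.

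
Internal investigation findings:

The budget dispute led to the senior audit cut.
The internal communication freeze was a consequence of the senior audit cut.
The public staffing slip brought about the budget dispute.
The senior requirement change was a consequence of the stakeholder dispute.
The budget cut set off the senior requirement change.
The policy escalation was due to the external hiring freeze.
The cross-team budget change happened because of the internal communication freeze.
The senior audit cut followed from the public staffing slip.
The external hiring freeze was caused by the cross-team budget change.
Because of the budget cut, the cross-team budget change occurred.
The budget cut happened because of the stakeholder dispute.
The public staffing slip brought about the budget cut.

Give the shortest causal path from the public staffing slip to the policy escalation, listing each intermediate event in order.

the public staffing slip → the budget cut → the cross-team budget change → the external hiring freeze → the policy escalation

the public staffing slip → the budget cut
the budget cut → the cross-team budget change
the cross-team budget change → the external hiring freeze
the external hiring freeze → the policy escalation
Length: 4 steps.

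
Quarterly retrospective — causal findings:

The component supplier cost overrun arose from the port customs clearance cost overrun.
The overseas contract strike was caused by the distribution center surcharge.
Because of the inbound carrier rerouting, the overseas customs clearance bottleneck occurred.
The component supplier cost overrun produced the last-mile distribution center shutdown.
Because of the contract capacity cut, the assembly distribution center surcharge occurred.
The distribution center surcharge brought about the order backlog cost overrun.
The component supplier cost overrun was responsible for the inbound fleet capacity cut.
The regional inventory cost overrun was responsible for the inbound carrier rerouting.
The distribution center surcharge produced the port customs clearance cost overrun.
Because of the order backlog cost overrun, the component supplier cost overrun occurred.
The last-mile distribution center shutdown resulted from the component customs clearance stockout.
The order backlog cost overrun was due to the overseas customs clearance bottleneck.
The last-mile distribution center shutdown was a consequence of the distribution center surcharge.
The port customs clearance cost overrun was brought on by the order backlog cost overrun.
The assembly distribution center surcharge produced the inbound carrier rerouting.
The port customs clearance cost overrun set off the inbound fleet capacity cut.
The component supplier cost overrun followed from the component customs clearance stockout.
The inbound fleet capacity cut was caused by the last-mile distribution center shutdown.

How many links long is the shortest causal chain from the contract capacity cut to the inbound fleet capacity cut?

Shortest chain: the contract capacity cut → the assembly distribution center surcharge → the inbound carrier rerouting → the overseas customs clearance bottleneck → the order backlog cost overrun → the port customs clearance cost overrun → the inbound fleet capacity cut.

6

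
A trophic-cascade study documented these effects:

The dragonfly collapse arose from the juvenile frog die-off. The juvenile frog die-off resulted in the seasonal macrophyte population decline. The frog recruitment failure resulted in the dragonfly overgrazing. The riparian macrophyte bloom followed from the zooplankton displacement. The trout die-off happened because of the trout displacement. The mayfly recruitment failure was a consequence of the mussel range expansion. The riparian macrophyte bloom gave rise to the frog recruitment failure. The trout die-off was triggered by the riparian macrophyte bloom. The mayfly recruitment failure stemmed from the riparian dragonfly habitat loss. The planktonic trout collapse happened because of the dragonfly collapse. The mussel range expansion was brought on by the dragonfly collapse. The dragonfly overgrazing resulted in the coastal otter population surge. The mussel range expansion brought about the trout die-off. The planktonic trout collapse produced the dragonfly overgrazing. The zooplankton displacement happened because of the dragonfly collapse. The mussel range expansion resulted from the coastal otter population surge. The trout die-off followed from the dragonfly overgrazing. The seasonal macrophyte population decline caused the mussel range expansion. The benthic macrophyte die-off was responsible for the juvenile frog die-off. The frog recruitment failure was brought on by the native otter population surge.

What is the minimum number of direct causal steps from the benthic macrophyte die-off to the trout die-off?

4

Shortest chain: the benthic macrophyte die-off → the juvenile frog die-off → the dragonfly collapse → the mussel range expansion → the trout die-off.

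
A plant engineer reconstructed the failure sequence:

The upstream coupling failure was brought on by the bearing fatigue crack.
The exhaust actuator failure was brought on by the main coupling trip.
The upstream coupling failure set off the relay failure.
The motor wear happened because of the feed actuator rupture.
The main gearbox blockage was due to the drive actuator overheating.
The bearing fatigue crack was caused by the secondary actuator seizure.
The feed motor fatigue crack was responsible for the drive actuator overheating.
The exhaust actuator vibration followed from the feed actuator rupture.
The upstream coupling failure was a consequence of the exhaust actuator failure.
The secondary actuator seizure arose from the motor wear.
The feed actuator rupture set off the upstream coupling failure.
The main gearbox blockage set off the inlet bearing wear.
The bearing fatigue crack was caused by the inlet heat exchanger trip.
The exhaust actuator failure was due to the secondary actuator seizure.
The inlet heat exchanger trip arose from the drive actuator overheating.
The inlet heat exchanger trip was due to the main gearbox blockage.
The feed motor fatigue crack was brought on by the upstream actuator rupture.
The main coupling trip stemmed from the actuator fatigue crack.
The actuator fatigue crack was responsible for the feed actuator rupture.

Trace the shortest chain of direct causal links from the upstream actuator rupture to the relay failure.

the upstream actuator rupture → the feed motor fatigue crack → the drive actuator overheating → the inlet heat exchanger trip → the bearing fatigue crack → the upstream coupling failure → the relay failure

the upstream actuator rupture → the feed motor fatigue crack
the feed motor fatigue crack → the drive actuator overheating
the drive actuator overheating → the inlet heat exchanger trip
the inlet heat exchanger trip → the bearing fatigue crack
the bearing fatigue crack → the upstream coupling failure
the upstream coupling failure → the relay failure
Length: 6 steps.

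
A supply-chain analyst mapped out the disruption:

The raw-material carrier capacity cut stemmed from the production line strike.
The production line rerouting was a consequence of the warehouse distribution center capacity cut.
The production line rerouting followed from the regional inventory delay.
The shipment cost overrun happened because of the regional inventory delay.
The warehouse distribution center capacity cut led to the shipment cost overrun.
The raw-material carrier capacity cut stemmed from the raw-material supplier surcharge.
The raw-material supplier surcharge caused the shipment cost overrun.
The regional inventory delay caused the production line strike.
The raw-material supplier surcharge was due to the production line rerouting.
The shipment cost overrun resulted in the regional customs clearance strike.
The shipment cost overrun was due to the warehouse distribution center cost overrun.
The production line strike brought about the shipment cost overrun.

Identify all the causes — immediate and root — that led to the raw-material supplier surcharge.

Immediate cause of the raw-material supplier surcharge: the production line rerouting.
Further upstream: the warehouse distribution center capacity cut, the regional inventory delay.

the production line rerouting, the regional inventory delay, the warehouse distribution center capacity cut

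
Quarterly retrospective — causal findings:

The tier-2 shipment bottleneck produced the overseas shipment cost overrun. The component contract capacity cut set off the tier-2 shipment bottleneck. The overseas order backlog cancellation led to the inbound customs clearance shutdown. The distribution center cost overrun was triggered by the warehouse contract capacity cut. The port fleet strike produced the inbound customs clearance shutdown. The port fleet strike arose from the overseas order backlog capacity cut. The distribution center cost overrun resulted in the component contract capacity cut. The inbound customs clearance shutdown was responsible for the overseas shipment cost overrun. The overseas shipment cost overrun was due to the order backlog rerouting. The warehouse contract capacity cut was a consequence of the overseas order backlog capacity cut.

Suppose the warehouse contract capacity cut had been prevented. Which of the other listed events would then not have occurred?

the component contract capacity cut, the distribution center cost overrun, the tier-2 shipment bottleneck

Downstream of the warehouse contract capacity cut: the distribution center cost overrun, the component contract capacity cut, the tier-2 shipment bottleneck, the overseas shipment cost overrun.
Of those, still caused via another path: the overseas shipment cost overrun.
The remainder have no surviving cause.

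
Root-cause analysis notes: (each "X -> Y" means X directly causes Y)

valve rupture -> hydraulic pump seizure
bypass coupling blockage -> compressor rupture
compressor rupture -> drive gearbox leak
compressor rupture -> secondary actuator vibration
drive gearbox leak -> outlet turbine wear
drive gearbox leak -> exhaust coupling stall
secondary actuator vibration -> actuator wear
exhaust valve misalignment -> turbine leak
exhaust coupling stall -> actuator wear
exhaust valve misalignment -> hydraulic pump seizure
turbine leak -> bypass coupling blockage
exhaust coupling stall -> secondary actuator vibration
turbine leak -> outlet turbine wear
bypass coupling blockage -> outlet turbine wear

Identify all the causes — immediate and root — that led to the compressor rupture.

the bypass coupling blockage, the exhaust valve misalignment, the turbine leak

Immediate cause of the compressor rupture: the bypass coupling blockage.
Further upstream: the exhaust valve misalignment, the turbine leak.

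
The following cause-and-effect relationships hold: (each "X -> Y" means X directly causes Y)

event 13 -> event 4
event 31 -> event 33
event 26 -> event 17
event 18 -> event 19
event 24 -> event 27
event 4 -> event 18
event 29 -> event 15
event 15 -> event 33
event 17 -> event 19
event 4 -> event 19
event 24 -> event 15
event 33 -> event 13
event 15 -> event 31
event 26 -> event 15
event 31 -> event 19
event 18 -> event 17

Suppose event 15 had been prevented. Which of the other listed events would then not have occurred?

Downstream of event 15: event 31, event 33, event 13, event 4, event 18, event 17, event 19.
Of those, still caused via another path: event 17, event 19.
The remainder have no surviving cause.

event 13, event 18, event 31, event 33, event 4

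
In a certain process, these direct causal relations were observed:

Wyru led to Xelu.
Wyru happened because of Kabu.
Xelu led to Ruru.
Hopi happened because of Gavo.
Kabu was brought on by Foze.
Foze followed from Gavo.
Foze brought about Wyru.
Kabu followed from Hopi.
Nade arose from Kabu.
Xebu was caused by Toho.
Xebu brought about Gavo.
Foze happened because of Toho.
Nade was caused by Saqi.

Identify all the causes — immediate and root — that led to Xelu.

Immediate cause of Xelu: Wyru.
Further upstream: Toho, Xebu, Gavo, Hopi, Foze, Kabu.

Foze, Gavo, Hopi, Kabu, Toho, Wyru, Xebu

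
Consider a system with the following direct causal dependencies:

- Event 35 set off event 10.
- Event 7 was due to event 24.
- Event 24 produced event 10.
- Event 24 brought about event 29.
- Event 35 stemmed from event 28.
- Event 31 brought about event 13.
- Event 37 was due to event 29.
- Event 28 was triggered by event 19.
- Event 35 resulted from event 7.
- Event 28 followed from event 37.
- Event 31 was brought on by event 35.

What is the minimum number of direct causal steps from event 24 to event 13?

4

Shortest chain: event 24 → event 7 → event 35 → event 31 → event 13.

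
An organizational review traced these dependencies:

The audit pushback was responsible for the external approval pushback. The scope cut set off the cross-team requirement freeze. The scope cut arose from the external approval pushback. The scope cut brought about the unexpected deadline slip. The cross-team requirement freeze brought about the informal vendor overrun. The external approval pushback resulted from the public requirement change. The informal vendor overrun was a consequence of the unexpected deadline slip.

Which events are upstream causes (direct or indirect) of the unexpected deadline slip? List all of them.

the audit pushback, the external approval pushback, the public requirement change, the scope cut

Immediate cause of the unexpected deadline slip: the scope cut.
Further upstream: the audit pushback, the public requirement change, the external approval pushback.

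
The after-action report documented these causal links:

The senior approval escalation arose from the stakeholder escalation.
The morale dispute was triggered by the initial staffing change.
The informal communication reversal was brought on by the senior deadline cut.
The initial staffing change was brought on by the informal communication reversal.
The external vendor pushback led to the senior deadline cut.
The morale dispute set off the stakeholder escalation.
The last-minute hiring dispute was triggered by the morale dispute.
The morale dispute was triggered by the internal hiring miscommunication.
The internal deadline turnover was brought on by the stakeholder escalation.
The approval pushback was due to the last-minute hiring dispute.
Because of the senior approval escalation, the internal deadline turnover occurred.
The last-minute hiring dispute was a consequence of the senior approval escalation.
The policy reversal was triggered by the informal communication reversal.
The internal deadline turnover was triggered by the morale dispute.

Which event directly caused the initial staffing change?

Upstream contributors include the external vendor pushback, the senior deadline cut, but only the informal communication reversal feeds directly into the initial staffing change.

the informal communication reversal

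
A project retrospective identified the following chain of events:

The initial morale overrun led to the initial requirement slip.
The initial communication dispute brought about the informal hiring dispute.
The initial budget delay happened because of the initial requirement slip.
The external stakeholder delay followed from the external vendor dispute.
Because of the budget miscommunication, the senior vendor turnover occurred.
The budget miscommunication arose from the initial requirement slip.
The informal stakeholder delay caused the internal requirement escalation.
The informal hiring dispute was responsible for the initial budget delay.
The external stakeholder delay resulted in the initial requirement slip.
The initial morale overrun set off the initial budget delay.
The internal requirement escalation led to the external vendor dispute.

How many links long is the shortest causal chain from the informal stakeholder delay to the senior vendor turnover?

6

Shortest chain: the informal stakeholder delay → the internal requirement escalation → the external vendor dispute → the external stakeholder delay → the initial requirement slip → the budget miscommunication → the senior vendor turnover.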